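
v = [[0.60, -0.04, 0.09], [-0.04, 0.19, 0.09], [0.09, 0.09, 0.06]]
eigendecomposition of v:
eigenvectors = [[0.99, -0.16, -0.01], [-0.06, -0.45, 0.89], [0.15, 0.88, 0.45]]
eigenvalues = [0.62, -0.0, 0.24]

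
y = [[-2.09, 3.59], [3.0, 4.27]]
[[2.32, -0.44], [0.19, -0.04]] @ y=[[-6.17,6.45], [-0.52,0.51]]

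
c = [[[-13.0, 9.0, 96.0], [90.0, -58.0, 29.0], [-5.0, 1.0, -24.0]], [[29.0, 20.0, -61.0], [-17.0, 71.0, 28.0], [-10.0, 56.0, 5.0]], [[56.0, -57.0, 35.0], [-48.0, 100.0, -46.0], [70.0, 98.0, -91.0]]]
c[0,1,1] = -58.0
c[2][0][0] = 56.0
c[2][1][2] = -46.0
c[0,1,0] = 90.0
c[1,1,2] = 28.0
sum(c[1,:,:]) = 121.0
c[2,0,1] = -57.0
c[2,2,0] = 70.0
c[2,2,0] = 70.0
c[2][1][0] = -48.0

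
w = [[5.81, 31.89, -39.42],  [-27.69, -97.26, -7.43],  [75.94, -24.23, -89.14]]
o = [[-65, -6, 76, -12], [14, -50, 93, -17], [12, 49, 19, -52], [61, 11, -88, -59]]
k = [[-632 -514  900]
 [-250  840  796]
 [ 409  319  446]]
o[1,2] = 93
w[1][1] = -97.26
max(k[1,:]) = 840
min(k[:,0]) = -632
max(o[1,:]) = 93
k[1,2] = 796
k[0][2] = 900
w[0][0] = 5.81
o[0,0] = -65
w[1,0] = -27.69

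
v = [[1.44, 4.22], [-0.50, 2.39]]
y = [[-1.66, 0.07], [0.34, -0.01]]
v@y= [[-0.96, 0.06],[1.64, -0.06]]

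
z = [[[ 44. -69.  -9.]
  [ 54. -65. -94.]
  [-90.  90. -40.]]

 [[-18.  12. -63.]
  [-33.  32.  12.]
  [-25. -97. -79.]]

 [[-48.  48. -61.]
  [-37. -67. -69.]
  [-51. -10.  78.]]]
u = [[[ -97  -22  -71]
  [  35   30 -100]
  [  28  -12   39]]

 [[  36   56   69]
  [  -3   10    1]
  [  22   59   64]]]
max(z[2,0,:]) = 48.0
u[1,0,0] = 36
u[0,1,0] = 35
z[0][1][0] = 54.0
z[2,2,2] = 78.0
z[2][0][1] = 48.0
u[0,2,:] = [28, -12, 39]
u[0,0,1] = -22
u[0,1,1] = 30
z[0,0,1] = -69.0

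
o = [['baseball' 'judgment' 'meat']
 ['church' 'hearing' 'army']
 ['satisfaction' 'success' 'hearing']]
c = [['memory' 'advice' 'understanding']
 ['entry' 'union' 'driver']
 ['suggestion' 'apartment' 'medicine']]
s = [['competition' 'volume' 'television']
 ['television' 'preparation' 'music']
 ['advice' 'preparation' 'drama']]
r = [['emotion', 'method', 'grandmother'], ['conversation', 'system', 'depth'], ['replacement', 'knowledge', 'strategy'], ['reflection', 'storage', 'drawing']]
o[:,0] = ['baseball', 'church', 'satisfaction']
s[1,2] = 'music'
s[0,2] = 'television'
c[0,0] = 'memory'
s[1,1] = 'preparation'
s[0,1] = 'volume'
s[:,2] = ['television', 'music', 'drama']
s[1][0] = 'television'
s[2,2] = 'drama'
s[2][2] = 'drama'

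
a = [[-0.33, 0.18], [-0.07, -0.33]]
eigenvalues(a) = [(-0.33+0.11j), (-0.33-0.11j)]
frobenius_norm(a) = 0.51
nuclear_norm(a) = 0.71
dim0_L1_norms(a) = [0.4, 0.51]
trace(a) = -0.66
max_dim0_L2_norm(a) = 0.38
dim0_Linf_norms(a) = [0.33, 0.33]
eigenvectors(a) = [[0.85+0.00j, (0.85-0j)], [0.00+0.53j, 0.00-0.53j]]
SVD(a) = [[-0.82, 0.57], [0.57, 0.82]] @ diag([0.4078809997718778, 0.2978809997718778]) @ [[0.57, -0.82], [-0.82, -0.57]]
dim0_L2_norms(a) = [0.34, 0.38]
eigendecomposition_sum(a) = [[(-0.16+0.06j),(0.09+0.26j)], [(-0.04-0.1j),(-0.16+0.06j)]] + [[(-0.16-0.06j), 0.09-0.26j],  [-0.04+0.10j, (-0.16-0.06j)]]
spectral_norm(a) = 0.41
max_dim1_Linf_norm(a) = 0.33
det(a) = 0.12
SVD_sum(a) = [[-0.19, 0.28],[0.13, -0.19]] + [[-0.14,-0.1], [-0.20,-0.14]]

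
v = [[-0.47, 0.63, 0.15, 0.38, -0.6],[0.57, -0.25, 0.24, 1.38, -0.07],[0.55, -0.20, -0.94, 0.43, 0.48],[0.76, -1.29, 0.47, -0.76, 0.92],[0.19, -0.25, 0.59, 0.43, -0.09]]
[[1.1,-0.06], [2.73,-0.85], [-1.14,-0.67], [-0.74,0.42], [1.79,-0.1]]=v @[[1.26, -0.39], [0.35, 0.04], [1.74, 0.37], [1.15, -0.5], [-1.29, 0.23]]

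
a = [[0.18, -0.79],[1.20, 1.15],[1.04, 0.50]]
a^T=[[0.18, 1.2, 1.04], [-0.79, 1.15, 0.5]]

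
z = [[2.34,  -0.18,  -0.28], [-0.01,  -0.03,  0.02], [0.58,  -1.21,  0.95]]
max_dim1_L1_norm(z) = 2.8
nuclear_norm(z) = 3.96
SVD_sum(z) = [[2.23,-0.56,0.08], [-0.0,0.0,-0.00], [0.86,-0.22,0.03]] + [[0.11,0.38,-0.36], [-0.01,-0.03,0.02], [-0.28,-0.99,0.92]] + [[-0.0, -0.0, -0.00], [-0.00, -0.0, -0.00], [0.0, 0.00, 0.0]]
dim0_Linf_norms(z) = [2.34, 1.21, 0.95]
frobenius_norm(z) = 2.88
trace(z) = 3.26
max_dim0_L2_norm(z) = 2.41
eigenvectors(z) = [[0.91, 0.22, 0.14],  [-0.00, 0.02, 0.66],  [0.42, 0.98, 0.74]]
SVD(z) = [[-0.93, 0.36, -0.01], [0.00, -0.02, -1.00], [-0.36, -0.93, 0.02]] @ diag([2.4681984394061334, 1.4828216127288232, 0.006043884298876669]) @ [[-0.97, 0.24, -0.03],  [0.2, 0.72, -0.67],  [0.14, 0.65, 0.75]]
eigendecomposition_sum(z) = [[2.46, 0.10, -0.55], [-0.00, -0.0, 0.0], [1.13, 0.04, -0.25]] + [[-0.12, -0.27, 0.27], [-0.01, -0.02, 0.02], [-0.55, -1.24, 1.20]] + [[-0.0, -0.00, 0.00], [-0.0, -0.01, 0.0], [-0.0, -0.01, 0.00]]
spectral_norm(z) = 2.47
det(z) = -0.02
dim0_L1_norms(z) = [2.93, 1.42, 1.25]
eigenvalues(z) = [2.21, 1.06, -0.01]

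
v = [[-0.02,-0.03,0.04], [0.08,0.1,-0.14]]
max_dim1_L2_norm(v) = 0.19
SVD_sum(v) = [[-0.02, -0.03, 0.04], [0.08, 0.10, -0.14]] + [[0.0,-0.0,0.00], [0.0,-0.00,0.00]]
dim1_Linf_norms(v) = [0.04, 0.14]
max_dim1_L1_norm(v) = 0.32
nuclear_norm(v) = 0.20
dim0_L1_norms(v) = [0.1, 0.13, 0.18]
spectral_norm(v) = 0.20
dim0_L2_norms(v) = [0.08, 0.1, 0.15]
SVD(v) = [[-0.27, 0.96], [0.96, 0.27]] @ diag([0.19720736116724188, 0.0030424827777659233]) @ [[0.42, 0.53, -0.74], [0.85, -0.52, 0.10]]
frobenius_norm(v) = 0.20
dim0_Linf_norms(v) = [0.08, 0.1, 0.14]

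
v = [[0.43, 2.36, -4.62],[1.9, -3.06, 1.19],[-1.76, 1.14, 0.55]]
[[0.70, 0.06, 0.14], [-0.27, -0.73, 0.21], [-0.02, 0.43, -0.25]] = v @[[-0.03, -0.05, 0.16],[0.01, 0.25, 0.03],[-0.15, 0.11, -0.00]]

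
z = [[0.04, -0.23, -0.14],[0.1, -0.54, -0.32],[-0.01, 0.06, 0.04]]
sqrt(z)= [[-0.01-0.01j,  (-0+0.32j),  -0.06+0.23j], [-0.01-0.13j,  (-0+0.79j),  -0.05+0.47j], [(0.01+0.01j),  0.00-0.08j,  0.07-0.06j]]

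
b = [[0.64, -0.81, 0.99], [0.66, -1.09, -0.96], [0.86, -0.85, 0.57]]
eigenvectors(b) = [[0.22, 0.74, 0.74],[0.92, 0.66, -0.06],[0.32, -0.10, 0.67]]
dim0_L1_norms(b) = [2.16, 2.75, 2.52]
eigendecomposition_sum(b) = [[0.21,-0.27,-0.25], [0.85,-1.11,-1.04], [0.30,-0.39,-0.36]] + [[-0.17, -0.02, 0.18], [-0.15, -0.02, 0.16], [0.02, 0.00, -0.02]] + [[0.6, -0.52, 1.06],[-0.05, 0.04, -0.08],[0.54, -0.47, 0.96]]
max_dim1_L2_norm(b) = 1.6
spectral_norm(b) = 2.06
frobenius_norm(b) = 2.53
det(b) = 0.43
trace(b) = 0.12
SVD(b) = [[0.6, 0.48, 0.63], [0.48, -0.85, 0.19], [0.63, 0.19, -0.75]] @ diag([2.0557698721246336, 1.460049909731179, 0.14200173928034285]) @ [[0.61, -0.76, 0.24], [-0.06, 0.26, 0.96], [-0.79, -0.60, 0.11]]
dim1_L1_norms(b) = [2.44, 2.71, 2.28]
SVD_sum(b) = [[0.75, -0.94, 0.30],[0.61, -0.75, 0.24],[0.79, -0.99, 0.31]] + [[-0.04, 0.18, 0.68],[0.08, -0.32, -1.20],[-0.02, 0.07, 0.27]] + [[-0.07, -0.05, 0.01], [-0.02, -0.02, 0.0], [0.08, 0.06, -0.01]]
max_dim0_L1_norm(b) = 2.75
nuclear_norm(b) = 3.66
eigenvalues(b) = [-1.26, -0.21, 1.6]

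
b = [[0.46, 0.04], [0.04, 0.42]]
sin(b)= [[0.44, 0.04], [0.04, 0.41]]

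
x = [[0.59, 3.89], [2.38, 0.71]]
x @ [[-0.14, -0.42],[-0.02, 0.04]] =[[-0.16,-0.09],  [-0.35,-0.97]]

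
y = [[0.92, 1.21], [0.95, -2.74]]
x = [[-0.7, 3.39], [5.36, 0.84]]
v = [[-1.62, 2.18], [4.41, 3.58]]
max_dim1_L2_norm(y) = 2.9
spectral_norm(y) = 3.04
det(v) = -15.41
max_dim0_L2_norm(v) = 4.7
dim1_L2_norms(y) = [1.52, 2.9]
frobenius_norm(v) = 6.30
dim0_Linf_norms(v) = [4.41, 3.58]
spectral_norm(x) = 5.43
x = v + y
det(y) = -3.67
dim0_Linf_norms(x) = [5.36, 3.39]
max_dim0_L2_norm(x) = 5.41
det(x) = -18.76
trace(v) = 1.96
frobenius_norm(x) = 6.44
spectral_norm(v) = 5.68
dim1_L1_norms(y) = [2.13, 3.69]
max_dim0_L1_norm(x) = 6.06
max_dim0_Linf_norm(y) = 2.74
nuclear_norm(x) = 8.88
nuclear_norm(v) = 8.39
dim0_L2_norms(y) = [1.32, 3.0]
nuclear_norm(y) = 4.25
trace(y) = -1.82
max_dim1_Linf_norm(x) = 5.36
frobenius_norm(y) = 3.27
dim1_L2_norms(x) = [3.46, 5.43]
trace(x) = 0.14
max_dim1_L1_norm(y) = 3.69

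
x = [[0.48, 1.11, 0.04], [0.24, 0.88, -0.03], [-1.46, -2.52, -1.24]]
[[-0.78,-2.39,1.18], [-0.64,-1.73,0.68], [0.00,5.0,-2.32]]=x@[[-0.60, -1.53, 2.30], [-0.51, -1.52, 0.11], [1.74, 0.86, -1.06]]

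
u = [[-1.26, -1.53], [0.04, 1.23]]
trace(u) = -0.03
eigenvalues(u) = [-1.24, 1.21]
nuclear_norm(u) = 2.90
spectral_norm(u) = 2.24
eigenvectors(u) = [[-1.0,0.53], [0.02,-0.85]]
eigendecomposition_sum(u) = [[-1.25,-0.77], [0.02,0.01]] + [[-0.01, -0.76], [0.02, 1.22]]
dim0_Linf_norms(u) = [1.26, 1.53]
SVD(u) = [[-0.87, 0.48], [0.48, 0.87]] @ diag([2.236022342912831, 0.6657357448677477]) @ [[0.50, 0.87], [-0.87, 0.5]]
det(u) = -1.49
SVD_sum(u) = [[-0.98, -1.69], [0.54, 0.94]] + [[-0.28, 0.16], [-0.5, 0.29]]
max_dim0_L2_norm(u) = 1.96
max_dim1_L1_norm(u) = 2.79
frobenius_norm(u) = 2.33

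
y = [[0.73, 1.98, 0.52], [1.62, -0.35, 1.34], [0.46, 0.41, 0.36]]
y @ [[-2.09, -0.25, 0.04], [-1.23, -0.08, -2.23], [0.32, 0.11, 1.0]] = [[-3.79, -0.28, -3.87], [-2.53, -0.23, 2.19], [-1.35, -0.11, -0.54]]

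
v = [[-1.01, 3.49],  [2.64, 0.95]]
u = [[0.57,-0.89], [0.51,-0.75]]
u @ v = [[-2.93,1.14],[-2.5,1.07]]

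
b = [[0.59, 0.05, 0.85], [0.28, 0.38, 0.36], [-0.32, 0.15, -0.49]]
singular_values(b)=[1.28, 0.4, 0.0]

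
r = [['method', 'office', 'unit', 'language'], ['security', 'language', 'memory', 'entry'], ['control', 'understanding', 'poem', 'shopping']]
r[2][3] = 'shopping'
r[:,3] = ['language', 'entry', 'shopping']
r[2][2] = 'poem'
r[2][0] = 'control'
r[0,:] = ['method', 'office', 'unit', 'language']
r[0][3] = 'language'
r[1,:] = ['security', 'language', 'memory', 'entry']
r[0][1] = 'office'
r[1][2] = 'memory'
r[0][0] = 'method'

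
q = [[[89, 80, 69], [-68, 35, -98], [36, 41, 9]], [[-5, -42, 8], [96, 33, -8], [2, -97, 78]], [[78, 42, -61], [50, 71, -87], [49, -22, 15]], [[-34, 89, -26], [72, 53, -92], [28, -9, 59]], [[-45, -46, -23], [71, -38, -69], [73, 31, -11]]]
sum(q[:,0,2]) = -33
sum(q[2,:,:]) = 135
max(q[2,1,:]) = 71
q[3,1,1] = 53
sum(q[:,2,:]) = 282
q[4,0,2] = -23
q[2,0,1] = 42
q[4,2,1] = 31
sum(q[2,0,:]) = 59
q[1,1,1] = 33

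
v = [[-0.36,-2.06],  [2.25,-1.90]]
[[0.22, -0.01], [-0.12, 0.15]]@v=[[-0.1, -0.43], [0.38, -0.04]]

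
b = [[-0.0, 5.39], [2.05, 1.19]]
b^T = [[-0.0, 2.05], [5.39, 1.19]]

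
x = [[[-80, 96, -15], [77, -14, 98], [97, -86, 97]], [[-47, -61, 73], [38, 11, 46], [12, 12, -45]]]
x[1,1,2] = 46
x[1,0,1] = -61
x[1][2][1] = 12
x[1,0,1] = -61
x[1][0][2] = 73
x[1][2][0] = 12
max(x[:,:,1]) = 96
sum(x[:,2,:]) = 87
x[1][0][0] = -47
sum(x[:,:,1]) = -42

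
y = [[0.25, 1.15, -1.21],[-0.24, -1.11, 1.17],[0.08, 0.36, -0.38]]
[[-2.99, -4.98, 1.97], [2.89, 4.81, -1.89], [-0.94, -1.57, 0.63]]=y@[[-1.23, -1.21, 5.29], [-0.48, -0.07, 1.48], [1.76, 3.8, 0.87]]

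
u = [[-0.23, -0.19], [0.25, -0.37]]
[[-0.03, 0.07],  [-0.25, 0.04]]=u@[[-0.27, -0.15], [0.5, -0.20]]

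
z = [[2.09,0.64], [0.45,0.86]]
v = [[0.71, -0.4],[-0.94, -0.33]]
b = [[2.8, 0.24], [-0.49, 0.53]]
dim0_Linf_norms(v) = [0.94, 0.4]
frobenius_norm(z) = 2.39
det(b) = 1.60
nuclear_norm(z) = 2.96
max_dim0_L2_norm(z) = 2.14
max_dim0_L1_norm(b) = 3.29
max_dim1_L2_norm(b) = 2.81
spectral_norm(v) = 1.18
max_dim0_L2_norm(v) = 1.18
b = z + v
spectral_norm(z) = 2.30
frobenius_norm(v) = 1.29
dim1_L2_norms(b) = [2.81, 0.72]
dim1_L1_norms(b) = [3.04, 1.02]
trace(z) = 2.95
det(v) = -0.61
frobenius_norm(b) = 2.90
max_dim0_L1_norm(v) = 1.65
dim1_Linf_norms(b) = [2.8, 0.53]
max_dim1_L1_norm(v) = 1.27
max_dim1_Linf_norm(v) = 0.94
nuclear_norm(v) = 1.70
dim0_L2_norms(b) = [2.84, 0.58]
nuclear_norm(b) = 3.41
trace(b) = 3.33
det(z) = 1.51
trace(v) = 0.38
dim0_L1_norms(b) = [3.29, 0.77]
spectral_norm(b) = 2.85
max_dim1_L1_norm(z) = 2.73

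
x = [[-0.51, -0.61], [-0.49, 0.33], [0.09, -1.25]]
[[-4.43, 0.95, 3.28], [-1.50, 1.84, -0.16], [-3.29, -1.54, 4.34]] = x @ [[5.09, -3.08, -2.11], [3.00, 1.01, -3.62]]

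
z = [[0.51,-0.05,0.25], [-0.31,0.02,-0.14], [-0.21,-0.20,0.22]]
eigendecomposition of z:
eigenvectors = [[0.19, -0.81, -0.67], [-0.81, 0.49, 0.42], [-0.55, 0.33, 0.61]]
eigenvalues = [-0.0, 0.44, 0.31]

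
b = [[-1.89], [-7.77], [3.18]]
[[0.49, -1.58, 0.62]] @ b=[[13.32]]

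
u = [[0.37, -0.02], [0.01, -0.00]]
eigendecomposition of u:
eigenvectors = [[1.00, 0.05], [0.03, 1.00]]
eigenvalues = [0.37, 0.0]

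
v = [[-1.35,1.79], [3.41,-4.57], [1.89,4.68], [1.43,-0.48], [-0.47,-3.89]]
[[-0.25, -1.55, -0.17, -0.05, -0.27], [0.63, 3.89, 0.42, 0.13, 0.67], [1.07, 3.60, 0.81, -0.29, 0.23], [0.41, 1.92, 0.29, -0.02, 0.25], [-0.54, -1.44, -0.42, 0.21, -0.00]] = v@ [[0.32, 1.41, 0.23, -0.03, 0.17], [0.10, 0.20, 0.08, -0.05, -0.02]]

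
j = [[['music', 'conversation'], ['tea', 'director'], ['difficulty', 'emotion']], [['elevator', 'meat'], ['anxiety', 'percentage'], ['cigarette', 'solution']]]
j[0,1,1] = 'director'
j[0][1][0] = 'tea'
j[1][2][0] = 'cigarette'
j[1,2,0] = 'cigarette'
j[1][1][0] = 'anxiety'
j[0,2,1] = 'emotion'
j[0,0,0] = 'music'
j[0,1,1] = 'director'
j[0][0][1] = 'conversation'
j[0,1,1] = 'director'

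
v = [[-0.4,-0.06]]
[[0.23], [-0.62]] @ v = [[-0.09, -0.01], [0.25, 0.04]]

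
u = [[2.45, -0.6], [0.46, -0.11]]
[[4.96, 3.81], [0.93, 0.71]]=u @ [[1.8, 1.27], [-0.91, -1.17]]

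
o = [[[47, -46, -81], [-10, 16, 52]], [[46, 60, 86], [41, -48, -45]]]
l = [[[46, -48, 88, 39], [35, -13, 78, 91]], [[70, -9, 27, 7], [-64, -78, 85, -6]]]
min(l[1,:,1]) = -78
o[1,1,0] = 41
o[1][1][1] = -48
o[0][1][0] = -10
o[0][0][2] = -81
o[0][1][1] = 16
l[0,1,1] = -13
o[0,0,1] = -46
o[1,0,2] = 86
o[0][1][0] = -10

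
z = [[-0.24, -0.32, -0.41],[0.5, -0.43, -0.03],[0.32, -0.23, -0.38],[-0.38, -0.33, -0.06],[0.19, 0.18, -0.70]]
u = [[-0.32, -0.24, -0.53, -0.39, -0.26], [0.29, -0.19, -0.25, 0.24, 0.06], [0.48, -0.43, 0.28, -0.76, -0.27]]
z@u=[[-0.21, 0.29, 0.09, 0.33, 0.15], [-0.3, -0.03, -0.17, -0.28, -0.15], [-0.35, 0.13, -0.22, 0.11, 0.01], [-0.00, 0.18, 0.27, 0.11, 0.1], [-0.34, 0.22, -0.34, 0.50, 0.15]]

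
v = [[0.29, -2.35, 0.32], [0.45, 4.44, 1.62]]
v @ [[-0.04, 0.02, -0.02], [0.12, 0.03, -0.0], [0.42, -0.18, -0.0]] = [[-0.16, -0.12, -0.01], [1.20, -0.15, -0.01]]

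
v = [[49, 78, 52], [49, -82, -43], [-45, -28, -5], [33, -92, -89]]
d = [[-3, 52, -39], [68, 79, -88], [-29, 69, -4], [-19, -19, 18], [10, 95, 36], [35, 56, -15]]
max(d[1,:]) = 79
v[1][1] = -82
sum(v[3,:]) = -148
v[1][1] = -82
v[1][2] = -43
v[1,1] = -82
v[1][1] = -82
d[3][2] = 18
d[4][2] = 36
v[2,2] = -5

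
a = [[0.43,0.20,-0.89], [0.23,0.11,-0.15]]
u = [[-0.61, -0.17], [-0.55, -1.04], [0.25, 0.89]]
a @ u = [[-0.59, -1.07], [-0.24, -0.29]]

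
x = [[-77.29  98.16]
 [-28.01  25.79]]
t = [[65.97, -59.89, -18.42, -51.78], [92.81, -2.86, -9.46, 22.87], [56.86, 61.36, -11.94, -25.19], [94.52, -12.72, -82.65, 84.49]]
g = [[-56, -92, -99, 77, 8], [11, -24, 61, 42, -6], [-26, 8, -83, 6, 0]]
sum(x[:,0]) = -105.30000000000001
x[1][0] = -28.01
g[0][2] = -99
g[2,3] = 6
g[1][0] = 11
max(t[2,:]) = 61.36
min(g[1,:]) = -24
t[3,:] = [94.52, -12.72, -82.65, 84.49]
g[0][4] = 8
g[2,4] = 0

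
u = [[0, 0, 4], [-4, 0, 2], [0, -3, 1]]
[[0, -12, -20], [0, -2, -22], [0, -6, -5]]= u @ [[0, -1, 3], [0, 1, 0], [0, -3, -5]]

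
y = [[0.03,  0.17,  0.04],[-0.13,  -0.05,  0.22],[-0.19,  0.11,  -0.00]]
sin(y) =[[0.03, 0.17, 0.04], [-0.13, -0.05, 0.22], [-0.19, 0.11, 0.0]]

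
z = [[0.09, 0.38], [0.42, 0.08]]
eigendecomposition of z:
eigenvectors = [[0.69, -0.68], [0.72, 0.73]]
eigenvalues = [0.48, -0.31]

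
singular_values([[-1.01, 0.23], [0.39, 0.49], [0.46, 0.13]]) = [1.18, 0.56]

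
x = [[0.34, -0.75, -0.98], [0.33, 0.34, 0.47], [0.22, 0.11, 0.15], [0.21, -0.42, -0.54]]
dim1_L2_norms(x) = [1.28, 0.67, 0.29, 0.72]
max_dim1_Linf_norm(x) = 0.98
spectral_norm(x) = 1.55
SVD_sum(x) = [[0.2, -0.76, -1.0], [-0.08, 0.31, 0.41], [-0.02, 0.09, 0.12], [0.11, -0.42, -0.56]] + [[0.14, 0.01, 0.02],[0.41, 0.03, 0.06],[0.24, 0.02, 0.03],[0.1, 0.01, 0.01]] + [[0.0, 0.00, -0.0], [-0.00, -0.00, 0.00], [0.0, 0.0, -0.0], [-0.0, -0.00, 0.00]]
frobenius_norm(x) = 1.64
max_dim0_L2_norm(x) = 1.22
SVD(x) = [[-0.82, -0.28, -0.29], [0.34, -0.81, 0.33], [0.1, -0.48, -0.65], [-0.46, -0.2, 0.62]] @ diag([1.5536920916912558, 0.5147857329867594, 0.006044280712821572]) @ [[-0.16, 0.6, 0.79], [-0.99, -0.07, -0.14], [-0.03, -0.80, 0.60]]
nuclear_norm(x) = 2.07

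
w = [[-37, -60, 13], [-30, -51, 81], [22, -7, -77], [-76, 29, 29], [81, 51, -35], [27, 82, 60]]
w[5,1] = 82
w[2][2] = -77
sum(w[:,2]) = 71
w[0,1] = -60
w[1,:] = [-30, -51, 81]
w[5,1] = 82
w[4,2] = -35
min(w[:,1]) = -60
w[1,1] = -51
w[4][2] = -35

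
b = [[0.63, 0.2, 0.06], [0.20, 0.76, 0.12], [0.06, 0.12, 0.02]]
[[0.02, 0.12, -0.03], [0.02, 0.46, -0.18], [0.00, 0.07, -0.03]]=b @ [[0.03,0.01,0.02], [0.01,0.64,-0.26], [0.02,-0.26,0.13]]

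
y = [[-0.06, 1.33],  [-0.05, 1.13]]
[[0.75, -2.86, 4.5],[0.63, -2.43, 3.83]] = y @ [[-7.11,  -0.90,  5.76],[0.24,  -2.19,  3.64]]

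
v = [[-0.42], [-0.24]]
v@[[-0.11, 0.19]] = [[0.05, -0.08], [0.03, -0.05]]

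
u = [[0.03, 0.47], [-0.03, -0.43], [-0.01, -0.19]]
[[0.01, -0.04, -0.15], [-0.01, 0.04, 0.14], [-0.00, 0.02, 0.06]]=u @ [[0.14, 0.02, -0.10], [0.01, -0.09, -0.32]]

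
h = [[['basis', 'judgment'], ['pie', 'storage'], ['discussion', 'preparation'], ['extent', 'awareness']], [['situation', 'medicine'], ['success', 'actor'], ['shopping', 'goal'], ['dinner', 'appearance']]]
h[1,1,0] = 'success'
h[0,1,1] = 'storage'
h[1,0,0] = 'situation'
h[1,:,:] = [['situation', 'medicine'], ['success', 'actor'], ['shopping', 'goal'], ['dinner', 'appearance']]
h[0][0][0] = 'basis'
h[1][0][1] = 'medicine'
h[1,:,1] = ['medicine', 'actor', 'goal', 'appearance']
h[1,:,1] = ['medicine', 'actor', 'goal', 'appearance']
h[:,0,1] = ['judgment', 'medicine']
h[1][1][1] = 'actor'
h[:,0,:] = [['basis', 'judgment'], ['situation', 'medicine']]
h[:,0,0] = ['basis', 'situation']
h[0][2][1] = 'preparation'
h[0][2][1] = 'preparation'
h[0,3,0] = 'extent'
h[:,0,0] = ['basis', 'situation']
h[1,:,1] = ['medicine', 'actor', 'goal', 'appearance']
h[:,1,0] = ['pie', 'success']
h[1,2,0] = 'shopping'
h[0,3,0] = 'extent'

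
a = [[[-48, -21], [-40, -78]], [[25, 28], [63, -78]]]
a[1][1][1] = -78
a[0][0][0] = -48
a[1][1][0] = 63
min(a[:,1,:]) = -78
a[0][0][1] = -21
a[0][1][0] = -40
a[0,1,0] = -40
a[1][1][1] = -78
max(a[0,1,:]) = -40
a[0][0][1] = -21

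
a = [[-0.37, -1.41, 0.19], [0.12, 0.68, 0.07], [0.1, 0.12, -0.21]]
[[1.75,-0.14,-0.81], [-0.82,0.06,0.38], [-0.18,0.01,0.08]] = a @ [[2.13,  -0.16,  -0.99], [-1.68,  0.13,  0.78], [0.89,  -0.07,  -0.41]]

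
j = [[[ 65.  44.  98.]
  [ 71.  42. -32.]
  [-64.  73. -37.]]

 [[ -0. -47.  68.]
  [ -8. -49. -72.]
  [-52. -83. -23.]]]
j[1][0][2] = 68.0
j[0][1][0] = 71.0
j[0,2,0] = -64.0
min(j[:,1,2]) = -72.0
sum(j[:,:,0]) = 12.0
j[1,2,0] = -52.0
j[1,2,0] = -52.0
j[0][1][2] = -32.0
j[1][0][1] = -47.0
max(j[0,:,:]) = 98.0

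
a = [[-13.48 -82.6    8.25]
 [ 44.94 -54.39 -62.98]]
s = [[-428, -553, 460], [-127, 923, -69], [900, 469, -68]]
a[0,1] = -82.6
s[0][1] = -553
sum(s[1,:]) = 727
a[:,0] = [-13.48, 44.94]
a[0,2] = 8.25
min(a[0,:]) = -82.6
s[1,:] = [-127, 923, -69]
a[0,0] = -13.48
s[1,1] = 923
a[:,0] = [-13.48, 44.94]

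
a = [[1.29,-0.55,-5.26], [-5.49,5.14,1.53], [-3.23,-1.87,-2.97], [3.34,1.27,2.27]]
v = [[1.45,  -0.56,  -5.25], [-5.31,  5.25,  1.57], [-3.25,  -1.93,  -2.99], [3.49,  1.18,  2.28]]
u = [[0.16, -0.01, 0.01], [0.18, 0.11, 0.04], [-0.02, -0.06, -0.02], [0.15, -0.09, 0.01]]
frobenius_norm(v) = 11.41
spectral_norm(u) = 0.29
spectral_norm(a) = 8.23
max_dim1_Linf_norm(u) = 0.18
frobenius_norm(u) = 0.33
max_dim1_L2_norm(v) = 7.63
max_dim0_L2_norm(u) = 0.28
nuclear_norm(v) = 18.79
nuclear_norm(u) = 0.45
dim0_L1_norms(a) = [13.35, 8.83, 12.03]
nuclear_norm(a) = 18.67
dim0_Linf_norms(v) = [5.31, 5.25, 5.25]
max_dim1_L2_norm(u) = 0.21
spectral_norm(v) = 8.25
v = a + u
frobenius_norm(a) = 11.37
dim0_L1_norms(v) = [13.5, 8.92, 12.09]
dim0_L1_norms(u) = [0.51, 0.27, 0.08]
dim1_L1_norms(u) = [0.18, 0.33, 0.1, 0.25]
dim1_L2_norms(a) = [5.44, 7.67, 4.77, 4.23]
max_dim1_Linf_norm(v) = 5.31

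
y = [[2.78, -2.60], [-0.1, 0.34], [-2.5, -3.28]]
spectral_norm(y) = 4.23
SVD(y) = [[0.44, 0.89], [-0.07, -0.05], [0.89, -0.45]] @ diag([4.2262496734567465, 3.7096109900644216]) @ [[-0.24,-0.97],[0.97,-0.24]]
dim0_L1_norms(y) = [5.38, 6.22]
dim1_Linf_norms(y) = [2.78, 0.34, 3.28]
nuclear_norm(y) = 7.94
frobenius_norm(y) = 5.62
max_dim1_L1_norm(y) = 5.78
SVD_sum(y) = [[-0.44, -1.82], [0.07, 0.30], [-0.89, -3.67]] + [[3.22, -0.78], [-0.17, 0.04], [-1.61, 0.39]]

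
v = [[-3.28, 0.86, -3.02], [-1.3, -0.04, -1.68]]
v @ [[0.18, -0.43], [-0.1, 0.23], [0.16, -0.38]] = [[-1.16, 2.76], [-0.50, 1.19]]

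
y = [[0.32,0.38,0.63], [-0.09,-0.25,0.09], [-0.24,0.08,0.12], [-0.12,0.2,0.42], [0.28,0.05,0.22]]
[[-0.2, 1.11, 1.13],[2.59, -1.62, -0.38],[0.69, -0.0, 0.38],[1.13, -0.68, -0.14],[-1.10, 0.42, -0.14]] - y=[[-0.52, 0.73, 0.5], [2.68, -1.37, -0.47], [0.93, -0.08, 0.26], [1.25, -0.88, -0.56], [-1.38, 0.37, -0.36]]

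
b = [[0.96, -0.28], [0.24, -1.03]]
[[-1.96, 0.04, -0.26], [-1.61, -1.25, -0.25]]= b @ [[-1.70, 0.42, -0.22], [1.17, 1.31, 0.19]]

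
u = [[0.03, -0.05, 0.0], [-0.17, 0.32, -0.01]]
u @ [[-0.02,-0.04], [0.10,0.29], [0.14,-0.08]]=[[-0.01, -0.02], [0.03, 0.1]]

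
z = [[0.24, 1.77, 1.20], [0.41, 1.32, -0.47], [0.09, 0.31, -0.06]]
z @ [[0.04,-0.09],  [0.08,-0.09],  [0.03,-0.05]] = [[0.19, -0.24], [0.11, -0.13], [0.03, -0.03]]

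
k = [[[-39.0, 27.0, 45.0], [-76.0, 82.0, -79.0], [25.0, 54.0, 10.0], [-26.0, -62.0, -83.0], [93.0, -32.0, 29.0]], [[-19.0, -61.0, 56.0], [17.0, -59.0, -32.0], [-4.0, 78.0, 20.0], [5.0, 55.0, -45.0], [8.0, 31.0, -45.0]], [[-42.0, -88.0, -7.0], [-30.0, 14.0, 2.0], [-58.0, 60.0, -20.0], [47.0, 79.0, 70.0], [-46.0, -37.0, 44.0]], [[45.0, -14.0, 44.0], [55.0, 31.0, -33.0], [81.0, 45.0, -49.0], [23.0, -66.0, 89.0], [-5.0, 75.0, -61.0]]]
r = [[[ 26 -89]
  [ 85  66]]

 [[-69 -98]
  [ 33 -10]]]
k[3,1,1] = 31.0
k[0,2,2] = 10.0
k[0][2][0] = 25.0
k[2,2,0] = -58.0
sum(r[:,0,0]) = -43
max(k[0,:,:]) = 93.0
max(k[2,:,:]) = 79.0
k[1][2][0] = -4.0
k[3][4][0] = -5.0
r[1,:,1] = [-98, -10]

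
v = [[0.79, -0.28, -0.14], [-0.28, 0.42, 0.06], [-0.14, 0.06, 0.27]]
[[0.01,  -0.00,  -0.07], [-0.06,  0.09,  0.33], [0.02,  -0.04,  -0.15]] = v@[[-0.03,  0.06,  0.13], [-0.18,  0.27,  0.96], [0.11,  -0.17,  -0.69]]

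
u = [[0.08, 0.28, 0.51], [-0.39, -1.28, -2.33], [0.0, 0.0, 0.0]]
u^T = [[0.08, -0.39, 0.0], [0.28, -1.28, 0.00], [0.51, -2.33, 0.00]]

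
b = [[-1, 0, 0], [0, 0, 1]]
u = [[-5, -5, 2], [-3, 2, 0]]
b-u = [[4, 5, -2], [3, -2, 1]]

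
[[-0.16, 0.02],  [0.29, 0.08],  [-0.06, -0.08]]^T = [[-0.16, 0.29, -0.06], [0.02, 0.08, -0.08]]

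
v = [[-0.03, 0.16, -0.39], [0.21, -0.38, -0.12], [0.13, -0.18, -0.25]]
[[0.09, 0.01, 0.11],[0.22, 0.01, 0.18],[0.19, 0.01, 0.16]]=v @ [[0.57, -0.06, -0.21], [-0.16, -0.04, -0.45], [-0.33, -0.03, -0.44]]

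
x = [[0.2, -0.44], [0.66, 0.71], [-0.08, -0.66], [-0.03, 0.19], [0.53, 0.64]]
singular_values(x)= [1.43, 0.55]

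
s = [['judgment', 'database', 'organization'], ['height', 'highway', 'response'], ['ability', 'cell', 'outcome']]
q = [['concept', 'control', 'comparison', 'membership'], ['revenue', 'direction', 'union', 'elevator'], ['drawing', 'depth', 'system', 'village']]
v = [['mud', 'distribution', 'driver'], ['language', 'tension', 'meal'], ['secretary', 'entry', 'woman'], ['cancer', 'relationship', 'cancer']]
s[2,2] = 'outcome'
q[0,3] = 'membership'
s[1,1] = 'highway'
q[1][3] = 'elevator'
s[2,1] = 'cell'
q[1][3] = 'elevator'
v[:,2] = ['driver', 'meal', 'woman', 'cancer']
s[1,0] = 'height'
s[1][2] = 'response'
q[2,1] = 'depth'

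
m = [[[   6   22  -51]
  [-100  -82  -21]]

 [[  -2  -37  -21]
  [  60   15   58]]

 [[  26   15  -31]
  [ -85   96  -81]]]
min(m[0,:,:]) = -100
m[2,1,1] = 96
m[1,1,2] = 58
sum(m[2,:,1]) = 111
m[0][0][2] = -51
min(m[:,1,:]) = -100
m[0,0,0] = 6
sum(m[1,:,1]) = -22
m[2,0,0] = 26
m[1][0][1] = -37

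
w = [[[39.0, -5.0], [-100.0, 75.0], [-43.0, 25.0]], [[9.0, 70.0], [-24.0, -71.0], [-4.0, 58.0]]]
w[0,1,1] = 75.0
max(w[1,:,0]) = 9.0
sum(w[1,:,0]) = -19.0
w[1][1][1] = -71.0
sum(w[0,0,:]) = 34.0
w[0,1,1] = 75.0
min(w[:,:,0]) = -100.0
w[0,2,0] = -43.0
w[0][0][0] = 39.0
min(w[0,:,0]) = -100.0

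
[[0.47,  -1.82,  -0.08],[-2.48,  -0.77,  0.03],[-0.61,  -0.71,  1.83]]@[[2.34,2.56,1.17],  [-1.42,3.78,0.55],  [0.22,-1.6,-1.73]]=[[3.67,-5.55,-0.31], [-4.70,-9.31,-3.38], [-0.02,-7.17,-4.27]]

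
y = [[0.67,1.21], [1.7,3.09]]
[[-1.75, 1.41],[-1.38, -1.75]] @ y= [[1.22, 2.24], [-3.90, -7.08]]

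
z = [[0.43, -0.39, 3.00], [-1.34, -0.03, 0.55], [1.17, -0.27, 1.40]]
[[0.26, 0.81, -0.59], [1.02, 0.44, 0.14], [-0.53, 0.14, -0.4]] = z@[[-0.69,-0.19,-0.19], [-0.13,0.64,-0.63], [0.17,0.38,-0.25]]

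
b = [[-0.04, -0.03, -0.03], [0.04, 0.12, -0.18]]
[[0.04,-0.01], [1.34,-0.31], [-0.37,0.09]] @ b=[[-0.00, -0.00, 0.00],[-0.07, -0.08, 0.02],[0.02, 0.02, -0.01]]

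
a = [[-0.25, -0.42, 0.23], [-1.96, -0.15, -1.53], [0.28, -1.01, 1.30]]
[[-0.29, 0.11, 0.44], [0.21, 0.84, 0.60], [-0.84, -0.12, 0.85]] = a @ [[0.24,-0.47,-0.54], [0.29,0.05,-0.54], [-0.47,0.05,0.35]]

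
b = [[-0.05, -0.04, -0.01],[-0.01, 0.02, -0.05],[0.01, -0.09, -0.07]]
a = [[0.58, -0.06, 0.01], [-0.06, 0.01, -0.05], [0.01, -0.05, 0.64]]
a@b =[[-0.03,-0.03,-0.0], [0.00,0.01,0.0], [0.01,-0.06,-0.04]]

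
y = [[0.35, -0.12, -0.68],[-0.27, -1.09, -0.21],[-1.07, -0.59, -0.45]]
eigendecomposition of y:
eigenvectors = [[-0.79, 0.43, -0.31], [0.04, -0.56, -0.64], [0.61, 0.71, -0.71]]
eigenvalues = [0.89, -0.62, -1.45]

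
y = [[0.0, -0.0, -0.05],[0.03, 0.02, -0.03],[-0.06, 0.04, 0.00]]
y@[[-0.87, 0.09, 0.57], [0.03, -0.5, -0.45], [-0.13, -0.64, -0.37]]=[[0.01, 0.03, 0.02], [-0.02, 0.01, 0.02], [0.05, -0.03, -0.05]]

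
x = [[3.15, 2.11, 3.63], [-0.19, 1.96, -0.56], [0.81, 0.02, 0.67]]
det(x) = -2.293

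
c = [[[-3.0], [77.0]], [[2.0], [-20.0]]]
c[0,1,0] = 77.0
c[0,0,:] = [-3.0]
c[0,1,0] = 77.0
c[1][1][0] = -20.0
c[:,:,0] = [[-3.0, 77.0], [2.0, -20.0]]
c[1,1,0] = -20.0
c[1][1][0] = -20.0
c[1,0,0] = 2.0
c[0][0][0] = -3.0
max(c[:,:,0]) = 77.0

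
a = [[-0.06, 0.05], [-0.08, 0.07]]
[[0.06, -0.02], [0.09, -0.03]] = a @ [[-0.47,  0.17], [0.73,  -0.26]]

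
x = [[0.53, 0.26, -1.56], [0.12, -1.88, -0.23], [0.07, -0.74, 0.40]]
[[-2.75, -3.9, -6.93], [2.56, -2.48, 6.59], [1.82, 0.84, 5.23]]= x @[[0.37, 2.63, 4.10], [-1.54, 1.05, -3.88], [1.63, 3.57, 5.19]]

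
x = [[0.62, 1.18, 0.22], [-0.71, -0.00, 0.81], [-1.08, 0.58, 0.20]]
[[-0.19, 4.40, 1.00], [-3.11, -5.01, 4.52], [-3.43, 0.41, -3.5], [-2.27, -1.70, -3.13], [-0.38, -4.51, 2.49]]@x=[[-4.32,  0.36,  3.72],[-3.25,  -1.05,  -3.84],[1.36,  -6.08,  -1.12],[3.18,  -4.49,  -2.50],[0.28,  1.00,  -3.24]]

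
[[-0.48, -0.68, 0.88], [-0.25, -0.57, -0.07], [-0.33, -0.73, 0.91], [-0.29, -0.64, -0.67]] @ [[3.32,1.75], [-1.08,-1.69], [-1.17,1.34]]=[[-1.89, 1.49], [-0.13, 0.43], [-1.37, 1.88], [0.51, -0.32]]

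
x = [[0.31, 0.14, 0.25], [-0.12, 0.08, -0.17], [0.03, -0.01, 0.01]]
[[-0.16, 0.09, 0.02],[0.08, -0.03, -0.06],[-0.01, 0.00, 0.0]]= x@[[-0.22, 0.02, -0.08], [-0.06, 0.17, -0.24], [-0.33, 0.23, 0.31]]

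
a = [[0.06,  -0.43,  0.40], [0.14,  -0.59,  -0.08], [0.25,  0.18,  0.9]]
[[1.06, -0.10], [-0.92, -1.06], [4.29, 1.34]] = a @ [[1.91, -0.72], [1.47, 1.44], [3.94, 1.4]]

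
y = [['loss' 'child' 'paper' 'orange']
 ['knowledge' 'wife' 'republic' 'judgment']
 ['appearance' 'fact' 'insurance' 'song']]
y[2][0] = 'appearance'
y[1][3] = 'judgment'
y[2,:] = ['appearance', 'fact', 'insurance', 'song']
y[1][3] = 'judgment'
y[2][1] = 'fact'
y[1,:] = ['knowledge', 'wife', 'republic', 'judgment']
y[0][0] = 'loss'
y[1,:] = ['knowledge', 'wife', 'republic', 'judgment']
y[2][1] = 'fact'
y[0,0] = 'loss'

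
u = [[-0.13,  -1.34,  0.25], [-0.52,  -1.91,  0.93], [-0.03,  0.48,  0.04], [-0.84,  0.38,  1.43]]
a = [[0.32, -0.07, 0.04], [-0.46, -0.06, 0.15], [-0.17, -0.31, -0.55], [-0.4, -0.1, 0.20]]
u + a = [[0.19, -1.41, 0.29], [-0.98, -1.97, 1.08], [-0.20, 0.17, -0.51], [-1.24, 0.28, 1.63]]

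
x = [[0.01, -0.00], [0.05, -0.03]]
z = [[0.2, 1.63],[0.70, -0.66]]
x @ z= [[0.00, 0.02], [-0.01, 0.10]]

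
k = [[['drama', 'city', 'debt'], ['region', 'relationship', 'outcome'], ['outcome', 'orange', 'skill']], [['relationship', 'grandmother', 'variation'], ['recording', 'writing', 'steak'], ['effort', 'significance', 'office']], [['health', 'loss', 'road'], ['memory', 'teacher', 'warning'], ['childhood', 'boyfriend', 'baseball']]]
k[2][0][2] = 'road'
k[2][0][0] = 'health'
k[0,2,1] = 'orange'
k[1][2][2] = 'office'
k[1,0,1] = 'grandmother'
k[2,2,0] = 'childhood'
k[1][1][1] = 'writing'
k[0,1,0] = 'region'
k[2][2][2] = 'baseball'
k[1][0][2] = 'variation'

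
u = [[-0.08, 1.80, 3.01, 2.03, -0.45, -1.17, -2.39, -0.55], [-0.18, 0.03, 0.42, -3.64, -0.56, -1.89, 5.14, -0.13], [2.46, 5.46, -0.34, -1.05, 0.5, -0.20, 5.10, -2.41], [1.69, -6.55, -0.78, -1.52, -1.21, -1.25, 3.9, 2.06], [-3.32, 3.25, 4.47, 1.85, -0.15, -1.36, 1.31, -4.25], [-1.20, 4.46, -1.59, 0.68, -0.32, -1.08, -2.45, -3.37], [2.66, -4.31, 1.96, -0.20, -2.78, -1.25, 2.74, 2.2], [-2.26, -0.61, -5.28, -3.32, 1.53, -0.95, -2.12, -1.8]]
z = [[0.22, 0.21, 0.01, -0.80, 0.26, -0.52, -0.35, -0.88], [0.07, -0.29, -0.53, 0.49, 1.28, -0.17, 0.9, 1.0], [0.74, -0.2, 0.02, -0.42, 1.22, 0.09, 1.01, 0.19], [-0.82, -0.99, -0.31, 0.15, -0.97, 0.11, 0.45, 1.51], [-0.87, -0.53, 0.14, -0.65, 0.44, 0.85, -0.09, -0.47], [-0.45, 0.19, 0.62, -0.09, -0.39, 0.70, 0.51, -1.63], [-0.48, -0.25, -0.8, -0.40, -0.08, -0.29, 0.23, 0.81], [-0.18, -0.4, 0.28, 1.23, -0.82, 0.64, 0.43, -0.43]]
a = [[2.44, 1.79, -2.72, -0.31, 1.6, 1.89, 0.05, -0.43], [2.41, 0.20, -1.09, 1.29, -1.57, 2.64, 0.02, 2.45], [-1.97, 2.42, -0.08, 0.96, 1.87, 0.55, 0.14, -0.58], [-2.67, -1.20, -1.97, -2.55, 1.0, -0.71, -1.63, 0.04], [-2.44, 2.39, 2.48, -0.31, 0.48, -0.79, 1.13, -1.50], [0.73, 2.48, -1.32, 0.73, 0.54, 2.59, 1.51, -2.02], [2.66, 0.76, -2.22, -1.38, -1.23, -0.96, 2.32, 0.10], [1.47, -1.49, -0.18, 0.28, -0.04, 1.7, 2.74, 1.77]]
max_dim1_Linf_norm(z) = 1.63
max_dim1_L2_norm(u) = 8.44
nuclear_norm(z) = 12.03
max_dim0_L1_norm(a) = 16.79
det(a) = 11206.16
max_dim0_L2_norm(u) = 11.2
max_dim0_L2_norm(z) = 2.79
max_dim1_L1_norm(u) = 19.96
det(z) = 2.27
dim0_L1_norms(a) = [16.79, 12.73, 12.06, 7.81, 8.33, 11.83, 9.54, 8.89]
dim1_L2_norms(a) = [4.79, 4.91, 3.85, 4.81, 4.72, 4.72, 4.72, 4.25]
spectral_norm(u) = 13.76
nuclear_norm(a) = 31.60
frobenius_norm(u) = 20.60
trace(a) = 7.17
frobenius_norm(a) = 13.04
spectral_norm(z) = 3.22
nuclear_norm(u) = 45.63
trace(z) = 1.04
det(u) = 25468.40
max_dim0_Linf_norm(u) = 6.55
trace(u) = -2.20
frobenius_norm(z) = 5.15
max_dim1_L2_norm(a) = 4.91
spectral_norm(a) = 8.27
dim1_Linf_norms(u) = [3.01, 5.14, 5.46, 6.55, 4.47, 4.46, 4.31, 5.28]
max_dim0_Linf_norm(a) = 2.74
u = z @ a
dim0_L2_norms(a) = [6.2, 5.02, 5.03, 3.43, 3.4, 4.74, 4.37, 4.0]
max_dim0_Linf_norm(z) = 1.63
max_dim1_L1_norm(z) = 5.31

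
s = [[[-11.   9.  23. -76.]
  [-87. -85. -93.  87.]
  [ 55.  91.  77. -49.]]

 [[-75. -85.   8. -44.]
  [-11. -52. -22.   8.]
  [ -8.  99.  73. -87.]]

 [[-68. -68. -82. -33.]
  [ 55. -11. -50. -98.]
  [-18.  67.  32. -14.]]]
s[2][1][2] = -50.0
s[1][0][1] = -85.0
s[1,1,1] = -52.0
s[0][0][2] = 23.0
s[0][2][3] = -49.0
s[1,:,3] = [-44.0, 8.0, -87.0]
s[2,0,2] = -82.0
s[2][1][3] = -98.0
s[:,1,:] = [[-87.0, -85.0, -93.0, 87.0], [-11.0, -52.0, -22.0, 8.0], [55.0, -11.0, -50.0, -98.0]]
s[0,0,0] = -11.0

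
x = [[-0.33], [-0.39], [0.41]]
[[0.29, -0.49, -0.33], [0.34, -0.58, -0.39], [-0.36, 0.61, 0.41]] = x@[[-0.88,1.48,1.01]]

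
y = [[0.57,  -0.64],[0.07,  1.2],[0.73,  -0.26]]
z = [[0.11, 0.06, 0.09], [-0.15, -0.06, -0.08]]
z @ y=[[0.13, -0.02], [-0.15, 0.04]]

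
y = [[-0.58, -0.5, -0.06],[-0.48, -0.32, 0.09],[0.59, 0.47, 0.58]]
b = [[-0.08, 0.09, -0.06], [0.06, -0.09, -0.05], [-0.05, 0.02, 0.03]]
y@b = [[0.02,-0.01,0.06], [0.01,-0.01,0.05], [-0.05,0.02,-0.04]]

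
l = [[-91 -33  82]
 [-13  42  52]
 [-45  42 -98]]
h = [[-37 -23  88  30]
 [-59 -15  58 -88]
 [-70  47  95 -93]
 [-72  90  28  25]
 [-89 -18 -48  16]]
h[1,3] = -88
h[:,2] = [88, 58, 95, 28, -48]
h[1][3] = -88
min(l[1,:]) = -13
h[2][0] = -70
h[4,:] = [-89, -18, -48, 16]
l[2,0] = -45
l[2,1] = 42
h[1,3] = -88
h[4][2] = -48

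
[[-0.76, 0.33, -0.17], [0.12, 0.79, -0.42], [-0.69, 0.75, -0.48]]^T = [[-0.76, 0.12, -0.69], [0.33, 0.79, 0.75], [-0.17, -0.42, -0.48]]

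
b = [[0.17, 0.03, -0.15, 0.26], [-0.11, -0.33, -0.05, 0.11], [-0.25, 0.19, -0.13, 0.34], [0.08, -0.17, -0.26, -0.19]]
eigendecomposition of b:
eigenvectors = [[(-0.9+0j),0.34-0.07j,(0.34+0.07j),(0.13+0j)],[(0.08+0j),(0.13+0.26j),(0.13-0.26j),(-0.75+0j)],[(0.29+0j),0.71+0.00j,(0.71-0j),0.62+0.00j],[(-0.32+0j),(-0.06+0.53j),-0.06-0.53j,0.21+0.00j]]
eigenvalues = [(0.31+0j), (-0.25+0.35j), (-0.25-0.35j), (-0.3+0j)]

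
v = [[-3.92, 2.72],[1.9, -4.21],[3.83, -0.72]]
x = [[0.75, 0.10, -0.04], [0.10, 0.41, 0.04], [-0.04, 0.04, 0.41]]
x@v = [[-2.9, 1.65], [0.54, -1.48], [1.80, -0.57]]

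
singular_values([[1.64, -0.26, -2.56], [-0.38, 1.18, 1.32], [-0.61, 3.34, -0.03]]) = [3.92, 2.92, 0.5]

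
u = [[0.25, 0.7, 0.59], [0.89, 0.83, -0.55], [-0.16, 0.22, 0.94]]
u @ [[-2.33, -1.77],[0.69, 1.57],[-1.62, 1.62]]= [[-1.06, 1.61], [-0.61, -1.16], [-1.0, 2.15]]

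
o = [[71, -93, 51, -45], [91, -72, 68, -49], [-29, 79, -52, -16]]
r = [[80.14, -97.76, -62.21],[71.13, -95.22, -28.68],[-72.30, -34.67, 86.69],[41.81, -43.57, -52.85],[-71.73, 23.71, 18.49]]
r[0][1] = -97.76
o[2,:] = [-29, 79, -52, -16]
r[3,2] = -52.85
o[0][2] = 51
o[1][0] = 91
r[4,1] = 23.71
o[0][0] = 71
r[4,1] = 23.71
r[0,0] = 80.14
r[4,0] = -71.73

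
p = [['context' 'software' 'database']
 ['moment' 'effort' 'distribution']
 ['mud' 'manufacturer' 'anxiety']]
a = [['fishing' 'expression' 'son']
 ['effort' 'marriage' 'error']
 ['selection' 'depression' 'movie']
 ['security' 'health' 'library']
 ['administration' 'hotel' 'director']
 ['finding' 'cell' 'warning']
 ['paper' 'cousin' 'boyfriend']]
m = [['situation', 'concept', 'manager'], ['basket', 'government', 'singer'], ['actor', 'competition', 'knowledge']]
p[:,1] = ['software', 'effort', 'manufacturer']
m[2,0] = 'actor'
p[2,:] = ['mud', 'manufacturer', 'anxiety']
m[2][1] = 'competition'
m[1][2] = 'singer'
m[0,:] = ['situation', 'concept', 'manager']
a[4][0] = 'administration'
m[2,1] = 'competition'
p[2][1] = 'manufacturer'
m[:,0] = ['situation', 'basket', 'actor']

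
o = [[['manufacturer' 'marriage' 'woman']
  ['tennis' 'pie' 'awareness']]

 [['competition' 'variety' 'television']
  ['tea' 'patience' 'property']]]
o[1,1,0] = 'tea'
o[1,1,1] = 'patience'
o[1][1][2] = 'property'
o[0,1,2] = 'awareness'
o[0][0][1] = 'marriage'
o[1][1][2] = 'property'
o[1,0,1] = 'variety'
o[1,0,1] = 'variety'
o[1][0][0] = 'competition'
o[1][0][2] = 'television'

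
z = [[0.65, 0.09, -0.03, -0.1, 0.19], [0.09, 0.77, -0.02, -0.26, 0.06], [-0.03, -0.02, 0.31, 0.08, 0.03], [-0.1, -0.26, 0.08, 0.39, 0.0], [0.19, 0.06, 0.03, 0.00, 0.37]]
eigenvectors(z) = [[-0.45,-0.77,-0.18,0.36,-0.21], [-0.76,0.47,0.30,0.01,-0.34], [0.08,-0.03,0.69,0.6,0.39], [0.42,-0.17,0.44,-0.07,-0.77], [-0.21,-0.4,0.46,-0.71,0.3]]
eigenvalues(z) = [0.99, 0.67, 0.38, 0.25, 0.21]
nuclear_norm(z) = 2.49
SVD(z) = [[-0.45, 0.77, -0.18, -0.36, -0.21], [-0.76, -0.47, 0.3, -0.01, -0.34], [0.08, 0.03, 0.69, -0.6, 0.39], [0.42, 0.17, 0.44, 0.07, -0.77], [-0.21, 0.40, 0.46, 0.71, 0.30]] @ diag([0.9859521490741634, 0.669243034307564, 0.37970994545360154, 0.2472553934962365, 0.2078394776684344]) @ [[-0.45, -0.76, 0.08, 0.42, -0.21], [0.77, -0.47, 0.03, 0.17, 0.4], [-0.18, 0.30, 0.69, 0.44, 0.46], [-0.36, -0.01, -0.60, 0.07, 0.71], [-0.21, -0.34, 0.39, -0.77, 0.30]]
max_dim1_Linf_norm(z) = 0.77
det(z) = 0.01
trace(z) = 2.49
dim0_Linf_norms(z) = [0.65, 0.77, 0.31, 0.39, 0.37]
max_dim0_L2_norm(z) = 0.82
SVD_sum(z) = [[0.2, 0.34, -0.04, -0.19, 0.09], [0.34, 0.56, -0.06, -0.31, 0.16], [-0.04, -0.06, 0.01, 0.03, -0.02], [-0.19, -0.31, 0.03, 0.17, -0.09], [0.09, 0.16, -0.02, -0.09, 0.04]] + [[0.40,-0.24,0.02,0.09,0.20], [-0.24,0.15,-0.01,-0.05,-0.12], [0.02,-0.01,0.0,0.0,0.01], [0.09,-0.05,0.0,0.02,0.05], [0.2,-0.12,0.01,0.05,0.11]] + [[0.01, -0.02, -0.05, -0.03, -0.03], [-0.02, 0.03, 0.08, 0.05, 0.05], [-0.05, 0.08, 0.18, 0.12, 0.12], [-0.03, 0.05, 0.12, 0.07, 0.08], [-0.03, 0.05, 0.12, 0.08, 0.08]] + [[0.03, 0.0, 0.05, -0.01, -0.06], [0.00, 0.00, 0.0, -0.00, -0.0], [0.05, 0.00, 0.09, -0.01, -0.11], [-0.01, -0.0, -0.01, 0.00, 0.01], [-0.06, -0.00, -0.11, 0.01, 0.12]] + [[0.01,0.01,-0.02,0.03,-0.01], [0.01,0.02,-0.03,0.06,-0.02], [-0.02,-0.03,0.03,-0.06,0.02], [0.03,0.06,-0.06,0.12,-0.05], [-0.01,-0.02,0.02,-0.05,0.02]]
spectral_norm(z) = 0.99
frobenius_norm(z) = 1.29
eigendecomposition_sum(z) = [[0.2,0.34,-0.04,-0.19,0.09], [0.34,0.56,-0.06,-0.31,0.16], [-0.04,-0.06,0.01,0.03,-0.02], [-0.19,-0.31,0.03,0.17,-0.09], [0.09,0.16,-0.02,-0.09,0.04]] + [[0.40, -0.24, 0.02, 0.09, 0.2],  [-0.24, 0.15, -0.01, -0.05, -0.12],  [0.02, -0.01, 0.0, 0.00, 0.01],  [0.09, -0.05, 0.00, 0.02, 0.05],  [0.2, -0.12, 0.01, 0.05, 0.11]] + [[0.01, -0.02, -0.05, -0.03, -0.03],[-0.02, 0.03, 0.08, 0.05, 0.05],[-0.05, 0.08, 0.18, 0.12, 0.12],[-0.03, 0.05, 0.12, 0.07, 0.08],[-0.03, 0.05, 0.12, 0.08, 0.08]] + [[0.03, 0.0, 0.05, -0.01, -0.06], [0.00, 0.0, 0.0, -0.0, -0.0], [0.05, 0.00, 0.09, -0.01, -0.11], [-0.01, -0.0, -0.01, 0.00, 0.01], [-0.06, -0.0, -0.11, 0.01, 0.12]] + [[0.01,0.01,-0.02,0.03,-0.01], [0.01,0.02,-0.03,0.06,-0.02], [-0.02,-0.03,0.03,-0.06,0.02], [0.03,0.06,-0.06,0.12,-0.05], [-0.01,-0.02,0.02,-0.05,0.02]]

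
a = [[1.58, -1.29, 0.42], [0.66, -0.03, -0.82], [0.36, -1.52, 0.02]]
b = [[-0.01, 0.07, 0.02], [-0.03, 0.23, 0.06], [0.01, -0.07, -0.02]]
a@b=[[0.03, -0.22, -0.05],[-0.01, 0.10, 0.03],[0.04, -0.33, -0.08]]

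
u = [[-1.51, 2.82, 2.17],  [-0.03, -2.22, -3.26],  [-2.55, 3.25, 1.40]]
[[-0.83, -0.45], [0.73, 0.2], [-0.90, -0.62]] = u@[[-0.04, 0.19], [-0.3, -0.02], [-0.02, -0.05]]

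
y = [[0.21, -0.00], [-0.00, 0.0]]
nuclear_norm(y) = 0.21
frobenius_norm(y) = 0.21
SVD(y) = [[1.0, 0.0], [0.00, 1.00]] @ diag([0.21, 0.0]) @ [[1.0, 0.00], [0.0, 1.0]]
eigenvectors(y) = [[1.0,0.00], [0.00,1.00]]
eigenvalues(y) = [0.21, 0.0]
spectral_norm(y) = 0.21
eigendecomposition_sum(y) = [[0.21, 0.0], [0.0, 0.0]] + [[0.00, 0.0], [0.0, 0.00]]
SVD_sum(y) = [[0.21,  0.0], [0.0,  0.00]] + [[0.0, 0.0], [0.00, 0.0]]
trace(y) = 0.21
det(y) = 0.00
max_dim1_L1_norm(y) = 0.21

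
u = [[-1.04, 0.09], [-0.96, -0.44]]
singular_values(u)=[1.44, 0.38]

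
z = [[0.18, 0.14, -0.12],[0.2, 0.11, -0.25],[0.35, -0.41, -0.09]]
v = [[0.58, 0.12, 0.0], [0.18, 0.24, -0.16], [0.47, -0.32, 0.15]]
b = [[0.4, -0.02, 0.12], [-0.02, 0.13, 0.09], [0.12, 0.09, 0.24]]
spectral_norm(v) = 0.77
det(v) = -0.02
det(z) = -0.02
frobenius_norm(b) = 0.53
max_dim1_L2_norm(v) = 0.59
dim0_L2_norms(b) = [0.42, 0.16, 0.28]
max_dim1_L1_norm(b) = 0.54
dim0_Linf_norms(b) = [0.4, 0.13, 0.24]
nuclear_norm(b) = 0.77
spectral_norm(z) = 0.56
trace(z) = 0.20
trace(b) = 0.77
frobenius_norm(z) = 0.69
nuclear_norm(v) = 1.29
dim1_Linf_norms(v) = [0.58, 0.24, 0.47]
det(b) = 0.01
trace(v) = 0.97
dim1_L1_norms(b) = [0.54, 0.24, 0.45]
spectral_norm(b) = 0.47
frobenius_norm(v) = 0.90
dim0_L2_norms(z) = [0.44, 0.45, 0.29]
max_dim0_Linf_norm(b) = 0.4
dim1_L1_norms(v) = [0.7, 0.58, 0.94]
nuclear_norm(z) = 1.03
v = z + b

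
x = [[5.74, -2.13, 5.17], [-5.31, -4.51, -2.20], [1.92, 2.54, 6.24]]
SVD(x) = [[-0.62, 0.72, 0.31], [0.55, 0.68, -0.48], [-0.56, -0.14, -0.82]] @ diag([11.235851195710993, 5.142558583132966, 3.738306986710078]) @ [[-0.67, -0.23, -0.70], [0.05, -0.96, 0.27], [0.74, -0.15, -0.66]]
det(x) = -216.00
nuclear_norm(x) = 20.12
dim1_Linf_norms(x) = [5.74, 5.31, 6.24]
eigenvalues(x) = [-5.57, 8.45, 4.59]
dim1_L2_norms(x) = [8.01, 7.31, 7.01]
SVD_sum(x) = [[4.72, 1.59, 4.94],[-4.14, -1.4, -4.33],[4.21, 1.42, 4.41]] + [[0.17,  -3.56,  0.98],[0.16,  -3.38,  0.93],[-0.03,  0.67,  -0.19]] + [[0.85, -0.17, -0.75], [-1.34, 0.26, 1.19], [-2.26, 0.45, 2.02]]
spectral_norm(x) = 11.24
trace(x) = 7.47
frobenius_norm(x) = 12.91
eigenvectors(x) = [[0.29,0.87,-0.84], [0.93,-0.40,0.41], [-0.25,0.29,0.35]]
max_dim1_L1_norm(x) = 13.04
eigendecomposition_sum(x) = [[-0.71, -1.5, 0.03], [-2.29, -4.84, 0.10], [0.61, 1.28, -0.03]] + [[5.34, 1.31, 11.18], [-2.49, -0.61, -5.21], [1.78, 0.44, 3.72]] + [[1.1, -1.95, -6.04], [-0.53, 0.94, 2.91], [-0.47, 0.82, 2.55]]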